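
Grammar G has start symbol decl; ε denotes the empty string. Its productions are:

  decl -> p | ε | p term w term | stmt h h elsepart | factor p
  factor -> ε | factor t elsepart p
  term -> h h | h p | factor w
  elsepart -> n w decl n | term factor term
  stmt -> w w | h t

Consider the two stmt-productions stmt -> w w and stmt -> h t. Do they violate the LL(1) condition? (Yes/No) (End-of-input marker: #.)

FIRST(w w) = { w } and FIRST(h t) = { h }.
The FIRST sets are disjoint and neither alternative is nullable — no conflict.

No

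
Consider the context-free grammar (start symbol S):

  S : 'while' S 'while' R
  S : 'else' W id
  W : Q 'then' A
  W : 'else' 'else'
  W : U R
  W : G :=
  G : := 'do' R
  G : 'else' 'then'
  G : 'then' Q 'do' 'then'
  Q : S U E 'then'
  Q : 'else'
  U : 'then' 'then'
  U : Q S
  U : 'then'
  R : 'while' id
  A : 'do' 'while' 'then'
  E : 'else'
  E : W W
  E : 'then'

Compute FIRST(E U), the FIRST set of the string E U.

{ 'else', 'then', 'while', := }

Add FIRST(E) = { 'else', 'then', 'while', := }; E is not nullable, stop.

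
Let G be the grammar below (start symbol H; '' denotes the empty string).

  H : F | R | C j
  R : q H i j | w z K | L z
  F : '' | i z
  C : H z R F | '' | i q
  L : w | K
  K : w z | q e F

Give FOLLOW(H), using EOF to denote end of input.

{ EOF, i, z }

H is the start symbol, so EOF ∈ FOLLOW(H).
In R : q H i j: add FIRST(i j) = { i }.
In C : H z R F: add FIRST(z R F) = { z }.
Union: FOLLOW(H) = { EOF, i, z }.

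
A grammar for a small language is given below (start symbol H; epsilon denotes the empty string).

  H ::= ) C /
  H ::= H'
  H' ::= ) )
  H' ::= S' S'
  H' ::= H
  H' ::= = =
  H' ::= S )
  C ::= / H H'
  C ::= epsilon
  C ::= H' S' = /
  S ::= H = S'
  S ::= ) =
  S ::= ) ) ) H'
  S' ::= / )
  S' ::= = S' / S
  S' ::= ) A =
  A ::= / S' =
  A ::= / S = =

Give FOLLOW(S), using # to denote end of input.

{ #, ), /, = }

In H' ::= S ): add FIRST()) = { ) }.
In S' ::= = S' / S: S is at the end, add FOLLOW(S') = { #, ), /, = }.
In A ::= / S = =: add FIRST(= =) = { = }.
Union: FOLLOW(S) = { #, ), /, = }.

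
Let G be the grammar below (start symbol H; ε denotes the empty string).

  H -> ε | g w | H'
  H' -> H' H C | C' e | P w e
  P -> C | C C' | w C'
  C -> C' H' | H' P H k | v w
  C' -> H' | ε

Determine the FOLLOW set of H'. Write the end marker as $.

In H -> H': H' is at the end, add FOLLOW(H) = { $, e, k, v, w }.
In H' -> H' H C: add FIRST(H C) = { e, g, v, w }.
In C -> C' H': H' is at the end, add FOLLOW(C) = { $, e, g, k, v, w }.
In C -> H' P H k: add FIRST(P H k) = { e, v, w }.
In C' -> H': H' is at the end, add FOLLOW(C') = { e, g, k, v, w }.
Union: FOLLOW(H') = { $, e, g, k, v, w }.

{ $, e, g, k, v, w }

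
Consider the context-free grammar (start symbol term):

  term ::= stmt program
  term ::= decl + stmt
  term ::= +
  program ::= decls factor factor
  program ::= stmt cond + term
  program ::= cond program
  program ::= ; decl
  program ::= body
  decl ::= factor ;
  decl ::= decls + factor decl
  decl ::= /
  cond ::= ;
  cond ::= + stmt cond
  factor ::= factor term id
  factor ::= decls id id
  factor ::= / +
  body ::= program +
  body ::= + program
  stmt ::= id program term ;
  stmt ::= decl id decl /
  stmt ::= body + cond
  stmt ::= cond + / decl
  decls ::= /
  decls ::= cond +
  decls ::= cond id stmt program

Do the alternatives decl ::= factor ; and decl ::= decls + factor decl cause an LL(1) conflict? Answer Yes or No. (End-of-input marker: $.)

Yes

FIRST(factor ;) = { +, /, ; } and FIRST(decls + factor decl) = { +, /, ; }.
Both contain +, so the two alternatives are not disjoint — LL(1) conflict.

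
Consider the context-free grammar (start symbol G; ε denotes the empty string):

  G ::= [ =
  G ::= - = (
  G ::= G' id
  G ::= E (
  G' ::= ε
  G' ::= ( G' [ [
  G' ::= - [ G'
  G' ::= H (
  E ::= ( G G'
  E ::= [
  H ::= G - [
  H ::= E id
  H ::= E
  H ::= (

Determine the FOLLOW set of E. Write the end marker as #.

In G ::= E (: add FIRST(() = { ( }.
In H ::= E id: add FIRST(id) = { id }.
In H ::= E: E is at the end, add FOLLOW(H) = { ( }.
Union: FOLLOW(E) = { (, id }.

{ (, id }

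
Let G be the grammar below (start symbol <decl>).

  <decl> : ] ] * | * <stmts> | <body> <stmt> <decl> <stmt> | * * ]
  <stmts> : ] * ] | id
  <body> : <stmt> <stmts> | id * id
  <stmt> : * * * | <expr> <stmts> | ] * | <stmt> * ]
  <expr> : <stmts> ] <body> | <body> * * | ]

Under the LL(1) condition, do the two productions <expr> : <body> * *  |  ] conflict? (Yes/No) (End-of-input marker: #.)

FIRST(<body> * *) = { *, ], id } and FIRST(]) = { ] }.
Both contain ], so the two alternatives are not disjoint — LL(1) conflict.

Yes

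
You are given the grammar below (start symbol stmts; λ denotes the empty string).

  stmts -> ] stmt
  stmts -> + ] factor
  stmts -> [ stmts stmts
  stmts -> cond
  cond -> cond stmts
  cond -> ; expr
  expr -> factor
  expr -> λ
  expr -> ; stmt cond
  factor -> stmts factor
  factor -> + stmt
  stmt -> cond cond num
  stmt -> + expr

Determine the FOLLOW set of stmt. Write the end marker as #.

{ #, +, ;, [, ], num }

In stmts -> ] stmt: stmt is at the end, add FOLLOW(stmts) = { #, +, ;, [, ], num }.
In expr -> ; stmt cond: add FIRST(cond) = { ; }.
In factor -> + stmt: stmt is at the end, add FOLLOW(factor) = { #, +, ;, [, ], num }.
Union: FOLLOW(stmt) = { #, +, ;, [, ], num }.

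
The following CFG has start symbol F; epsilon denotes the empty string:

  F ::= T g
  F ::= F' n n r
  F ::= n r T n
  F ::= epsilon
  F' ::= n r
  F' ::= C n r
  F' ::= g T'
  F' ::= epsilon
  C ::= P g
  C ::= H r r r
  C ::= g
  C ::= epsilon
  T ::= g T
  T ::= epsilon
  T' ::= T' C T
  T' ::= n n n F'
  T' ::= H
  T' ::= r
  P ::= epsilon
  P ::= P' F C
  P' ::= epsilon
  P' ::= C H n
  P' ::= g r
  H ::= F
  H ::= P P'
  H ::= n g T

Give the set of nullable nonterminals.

Directly nullable (have an epsilon-production): F, F', C, T, P, P'.
T' ::= T' C T with every symbol nullable, so T' is nullable.
H ::= F with every symbol nullable, so H is nullable.

{ C, F, F', H, P, P', T, T' }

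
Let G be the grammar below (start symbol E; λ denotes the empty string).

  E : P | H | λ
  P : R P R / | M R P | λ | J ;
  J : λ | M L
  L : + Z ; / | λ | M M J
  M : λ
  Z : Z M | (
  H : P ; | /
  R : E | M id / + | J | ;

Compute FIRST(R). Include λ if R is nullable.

From R : E: add FIRST(E) = { +, /, ;, id, λ } (including λ since E is nullable).
From R : M id / +: M nullable, take FIRST(M) ∪ {id} = { id }.
From R : J: add FIRST(J) = { +, λ } (including λ since J is nullable).
R : ; contributes {;}.
Union: FIRST(R) = { +, /, ;, id, λ }.

{ +, /, ;, id, λ }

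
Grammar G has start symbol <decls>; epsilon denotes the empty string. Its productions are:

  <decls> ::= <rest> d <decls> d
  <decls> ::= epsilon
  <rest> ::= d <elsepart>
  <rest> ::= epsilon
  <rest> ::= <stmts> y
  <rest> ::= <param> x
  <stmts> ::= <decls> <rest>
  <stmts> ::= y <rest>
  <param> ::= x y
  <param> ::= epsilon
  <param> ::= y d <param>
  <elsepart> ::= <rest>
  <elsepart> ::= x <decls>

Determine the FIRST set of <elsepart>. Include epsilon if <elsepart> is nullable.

From <elsepart> ::= <rest>: add FIRST(<rest>) = { d, x, y, epsilon } (including epsilon since <rest> is nullable).
<elsepart> ::= x <decls> contributes {x}.
Union: FIRST(<elsepart>) = { d, x, y, epsilon }.

{ d, x, y, epsilon }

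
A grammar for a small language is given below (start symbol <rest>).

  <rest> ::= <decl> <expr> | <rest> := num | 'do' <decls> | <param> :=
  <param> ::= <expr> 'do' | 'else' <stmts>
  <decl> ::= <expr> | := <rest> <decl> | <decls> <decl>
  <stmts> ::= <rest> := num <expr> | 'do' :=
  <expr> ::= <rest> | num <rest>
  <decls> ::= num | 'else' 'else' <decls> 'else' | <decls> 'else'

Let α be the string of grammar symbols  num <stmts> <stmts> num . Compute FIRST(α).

num is a terminal; add {num} and stop.

{ num }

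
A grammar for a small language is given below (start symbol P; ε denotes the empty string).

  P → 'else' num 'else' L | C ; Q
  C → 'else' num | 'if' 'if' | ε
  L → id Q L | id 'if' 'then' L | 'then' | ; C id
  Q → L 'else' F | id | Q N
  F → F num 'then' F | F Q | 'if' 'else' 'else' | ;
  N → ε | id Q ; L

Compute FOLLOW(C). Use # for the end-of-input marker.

In P → C ; Q: add FIRST(; Q) = { ; }.
In L → ; C id: add FIRST(id) = { id }.
Union: FOLLOW(C) = { ;, id }.

{ ;, id }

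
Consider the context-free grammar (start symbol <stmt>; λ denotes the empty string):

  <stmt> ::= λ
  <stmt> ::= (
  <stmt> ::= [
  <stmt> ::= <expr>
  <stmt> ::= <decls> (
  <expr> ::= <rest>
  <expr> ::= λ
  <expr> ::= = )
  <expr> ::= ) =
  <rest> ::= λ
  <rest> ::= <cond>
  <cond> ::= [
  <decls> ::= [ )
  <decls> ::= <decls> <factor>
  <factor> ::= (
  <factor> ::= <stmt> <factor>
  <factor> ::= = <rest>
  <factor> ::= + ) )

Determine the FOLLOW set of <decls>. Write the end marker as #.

In <stmt> ::= <decls> (: add FIRST(() = { ( }.
In <decls> ::= <decls> <factor>: add FIRST(<factor>) = { (, ), +, =, [ }.
Union: FOLLOW(<decls>) = { (, ), +, =, [ }.

{ (, ), +, =, [ }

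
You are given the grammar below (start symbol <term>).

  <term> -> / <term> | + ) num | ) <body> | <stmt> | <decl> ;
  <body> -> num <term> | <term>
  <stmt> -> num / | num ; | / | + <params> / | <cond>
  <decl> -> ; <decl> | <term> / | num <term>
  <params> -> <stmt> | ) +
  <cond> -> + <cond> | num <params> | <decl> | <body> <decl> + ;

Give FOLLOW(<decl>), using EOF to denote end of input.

In <term> -> <decl> ;: add FIRST(;) = { ; }.
In <decl> -> ; <decl>: <decl> is at the end, add FOLLOW(<decl>) = { EOF, ), +, /, ;, num }.
In <cond> -> <decl>: <decl> is at the end, add FOLLOW(<cond>) = { EOF, ), +, /, ;, num }.
In <cond> -> <body> <decl> + ;: add FIRST(+ ;) = { + }.
Union: FOLLOW(<decl>) = { EOF, ), +, /, ;, num }.

{ EOF, ), +, /, ;, num }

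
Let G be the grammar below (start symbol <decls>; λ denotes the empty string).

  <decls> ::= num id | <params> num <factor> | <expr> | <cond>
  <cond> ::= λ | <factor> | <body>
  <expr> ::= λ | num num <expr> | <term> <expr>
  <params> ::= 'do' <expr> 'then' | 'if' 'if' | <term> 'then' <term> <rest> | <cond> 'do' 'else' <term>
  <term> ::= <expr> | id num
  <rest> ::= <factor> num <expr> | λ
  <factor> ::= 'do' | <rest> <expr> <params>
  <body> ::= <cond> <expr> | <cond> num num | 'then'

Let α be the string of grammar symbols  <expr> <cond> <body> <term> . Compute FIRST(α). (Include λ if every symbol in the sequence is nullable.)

{ 'do', 'if', 'then', id, num, λ }

Add FIRST(<expr>)\{λ} = { id, num }; <expr> is nullable, continue.
Add FIRST(<cond>)\{λ} = { 'do', 'if', 'then', id, num }; <cond> is nullable, continue.
Add FIRST(<body>)\{λ} = { 'do', 'if', 'then', id, num }; <body> is nullable, continue.
Add FIRST(<term>)\{λ} = { id, num }; <term> is nullable, continue.
Every symbol is nullable, so include λ.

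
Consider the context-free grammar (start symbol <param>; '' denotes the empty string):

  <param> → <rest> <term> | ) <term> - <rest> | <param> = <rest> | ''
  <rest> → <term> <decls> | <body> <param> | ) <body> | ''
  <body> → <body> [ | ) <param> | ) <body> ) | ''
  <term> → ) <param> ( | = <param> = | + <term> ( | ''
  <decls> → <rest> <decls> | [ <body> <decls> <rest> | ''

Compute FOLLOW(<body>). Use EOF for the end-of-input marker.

{ EOF, (, ), +, =, [ }

In <rest> → <body> <param>: add FIRST(<param>)\{''} = { ), +, =, [ }.
  Since <param> is nullable, also add FOLLOW(<rest>) = { EOF, (, ), +, =, [ }.
In <rest> → ) <body>: <body> is at the end, add FOLLOW(<rest>) = { EOF, (, ), +, =, [ }.
In <body> → <body> [: add FIRST([) = { [ }.
In <body> → ) <body> ): add FIRST()) = { ) }.
In <decls> → [ <body> <decls> <rest>: add FIRST(<decls> <rest>)\{''} = { ), +, =, [ }.
  Since <decls> <rest> is nullable, also add FOLLOW(<decls>) = { EOF, (, ), +, =, [ }.
Union: FOLLOW(<body>) = { EOF, (, ), +, =, [ }.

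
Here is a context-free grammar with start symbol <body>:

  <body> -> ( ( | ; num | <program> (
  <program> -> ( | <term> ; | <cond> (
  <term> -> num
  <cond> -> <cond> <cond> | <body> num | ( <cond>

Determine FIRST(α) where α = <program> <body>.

{ (, ;, num }

Add FIRST(<program>) = { (, ;, num }; <program> is not nullable, stop.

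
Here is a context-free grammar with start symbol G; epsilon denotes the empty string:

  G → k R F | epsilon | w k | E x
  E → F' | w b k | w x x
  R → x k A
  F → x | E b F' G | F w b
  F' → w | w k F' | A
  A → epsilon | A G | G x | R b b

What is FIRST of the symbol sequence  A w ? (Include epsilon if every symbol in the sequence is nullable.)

{ k, w, x }

Add FIRST(A)\{epsilon} = { k, w, x }; A is nullable, continue.
w is a terminal; add {w} and stop.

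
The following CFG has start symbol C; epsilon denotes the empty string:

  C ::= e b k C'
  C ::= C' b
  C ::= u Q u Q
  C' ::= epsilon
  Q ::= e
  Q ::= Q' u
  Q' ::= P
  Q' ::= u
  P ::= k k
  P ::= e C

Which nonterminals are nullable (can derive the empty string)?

Directly nullable (have an epsilon-production): C'.
No other nonterminal has a production whose RHS symbols are all nullable.

{ C' }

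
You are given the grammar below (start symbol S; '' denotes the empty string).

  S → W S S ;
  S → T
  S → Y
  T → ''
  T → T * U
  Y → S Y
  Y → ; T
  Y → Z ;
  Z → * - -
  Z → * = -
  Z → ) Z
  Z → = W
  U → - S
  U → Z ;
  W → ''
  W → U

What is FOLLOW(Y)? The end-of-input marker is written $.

In S → Y: Y is at the end, add FOLLOW(S) = { $, ), *, -, ;, = }.
In Y → S Y: Y is at the end, add FOLLOW(Y) = { $, ), *, -, ;, = }.
Union: FOLLOW(Y) = { $, ), *, -, ;, = }.

{ $, ), *, -, ;, = }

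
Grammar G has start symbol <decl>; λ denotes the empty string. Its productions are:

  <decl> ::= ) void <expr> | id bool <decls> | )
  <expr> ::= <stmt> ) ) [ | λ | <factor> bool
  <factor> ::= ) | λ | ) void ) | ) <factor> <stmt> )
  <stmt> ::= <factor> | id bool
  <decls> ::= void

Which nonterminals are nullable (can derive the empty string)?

Directly nullable (have an λ-production): <expr>, <factor>.
<stmt> ::= <factor> with every symbol nullable, so <stmt> is nullable.
No other nonterminal has a production whose RHS symbols are all nullable.

{ <expr>, <factor>, <stmt> }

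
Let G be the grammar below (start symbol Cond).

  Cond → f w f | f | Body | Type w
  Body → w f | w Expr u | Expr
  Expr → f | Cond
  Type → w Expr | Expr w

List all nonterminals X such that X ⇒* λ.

No nonterminal has an empty production or an RHS whose symbols are all nullable.

{ } (none)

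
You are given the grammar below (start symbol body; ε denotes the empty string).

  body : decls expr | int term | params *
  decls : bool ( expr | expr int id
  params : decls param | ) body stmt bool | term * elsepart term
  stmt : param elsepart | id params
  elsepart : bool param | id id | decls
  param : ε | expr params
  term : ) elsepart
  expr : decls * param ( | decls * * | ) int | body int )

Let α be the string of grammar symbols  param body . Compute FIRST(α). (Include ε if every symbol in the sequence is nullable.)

Add FIRST(param)\{ε} = { ), bool, int }; param is nullable, continue.
Add FIRST(body) = { ), bool, int }; body is not nullable, stop.

{ ), bool, int }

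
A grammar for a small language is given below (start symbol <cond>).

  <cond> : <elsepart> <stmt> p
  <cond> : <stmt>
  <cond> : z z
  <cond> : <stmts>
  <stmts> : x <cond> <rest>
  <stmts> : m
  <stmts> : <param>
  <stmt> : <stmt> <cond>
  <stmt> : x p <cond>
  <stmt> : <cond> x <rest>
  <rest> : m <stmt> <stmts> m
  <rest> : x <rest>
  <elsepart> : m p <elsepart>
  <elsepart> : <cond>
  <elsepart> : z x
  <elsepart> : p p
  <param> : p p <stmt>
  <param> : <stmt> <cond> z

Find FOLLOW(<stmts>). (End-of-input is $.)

{ $, m, p, x, z }

In <cond> : <stmts>: <stmts> is at the end, add FOLLOW(<cond>) = { $, m, p, x, z }.
In <rest> : m <stmt> <stmts> m: add FIRST(m) = { m }.
Union: FOLLOW(<stmts>) = { $, m, p, x, z }.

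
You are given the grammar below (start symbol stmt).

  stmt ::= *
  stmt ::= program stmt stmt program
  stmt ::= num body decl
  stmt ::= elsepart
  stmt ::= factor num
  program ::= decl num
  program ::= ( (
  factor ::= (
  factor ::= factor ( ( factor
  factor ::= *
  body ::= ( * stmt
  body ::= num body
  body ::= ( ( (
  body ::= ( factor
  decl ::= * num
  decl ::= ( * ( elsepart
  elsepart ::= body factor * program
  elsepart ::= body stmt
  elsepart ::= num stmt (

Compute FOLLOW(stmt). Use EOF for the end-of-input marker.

stmt is the start symbol, so EOF ∈ FOLLOW(stmt).
In stmt ::= program stmt stmt program: add FIRST(stmt program) = { (, *, num }.
In stmt ::= program stmt stmt program: add FIRST(program) = { (, * }.
In body ::= ( * stmt: stmt is at the end, add FOLLOW(body) = { (, *, num }.
In elsepart ::= body stmt: stmt is at the end, add FOLLOW(elsepart) = { EOF, (, *, num }.
In elsepart ::= num stmt (: add FIRST(() = { ( }.
Union: FOLLOW(stmt) = { EOF, (, *, num }.

{ EOF, (, *, num }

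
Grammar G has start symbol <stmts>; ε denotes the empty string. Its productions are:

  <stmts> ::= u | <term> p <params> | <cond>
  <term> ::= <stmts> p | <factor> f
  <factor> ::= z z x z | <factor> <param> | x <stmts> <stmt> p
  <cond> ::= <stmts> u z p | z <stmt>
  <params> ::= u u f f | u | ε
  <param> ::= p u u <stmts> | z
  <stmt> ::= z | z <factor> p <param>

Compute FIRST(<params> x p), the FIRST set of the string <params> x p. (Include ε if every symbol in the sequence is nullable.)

{ u, x }

Add FIRST(<params>)\{ε} = { u }; <params> is nullable, continue.
x is a terminal; add {x} and stop.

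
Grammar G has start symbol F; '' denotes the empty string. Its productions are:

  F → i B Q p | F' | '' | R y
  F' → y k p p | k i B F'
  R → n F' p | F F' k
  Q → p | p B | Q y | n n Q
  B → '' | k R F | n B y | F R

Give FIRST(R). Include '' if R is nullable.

{ i, k, n, y }

R → n F' p contributes {n}.
From R → F F' k: F nullable, take FIRST(F) ∪ FIRST(F') = { i, k, n, y }.
Union: FIRST(R) = { i, k, n, y }.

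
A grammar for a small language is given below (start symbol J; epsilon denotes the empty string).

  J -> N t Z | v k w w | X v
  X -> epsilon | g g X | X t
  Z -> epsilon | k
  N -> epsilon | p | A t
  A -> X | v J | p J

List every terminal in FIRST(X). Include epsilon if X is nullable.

X -> epsilon contributes epsilon.
X -> g g X contributes {g}.
From X -> X t: X nullable, take FIRST(X) ∪ {t} = { g, t }.
Union: FIRST(X) = { g, t, epsilon }.

{ g, t, epsilon }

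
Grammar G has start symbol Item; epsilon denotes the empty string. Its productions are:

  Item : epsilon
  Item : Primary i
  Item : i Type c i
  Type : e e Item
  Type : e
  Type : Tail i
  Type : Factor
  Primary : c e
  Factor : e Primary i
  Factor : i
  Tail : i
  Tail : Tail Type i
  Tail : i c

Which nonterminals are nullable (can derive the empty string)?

Directly nullable (have an epsilon-production): Item.
No other nonterminal has a production whose RHS symbols are all nullable.

{ Item }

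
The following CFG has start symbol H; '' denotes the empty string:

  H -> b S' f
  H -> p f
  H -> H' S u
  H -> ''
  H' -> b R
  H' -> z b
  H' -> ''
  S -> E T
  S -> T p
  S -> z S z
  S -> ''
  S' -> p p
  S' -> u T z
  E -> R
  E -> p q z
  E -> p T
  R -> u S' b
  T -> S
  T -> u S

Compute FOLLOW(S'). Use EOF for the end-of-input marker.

In H -> b S' f: add FIRST(f) = { f }.
In R -> u S' b: add FIRST(b) = { b }.
Union: FOLLOW(S') = { b, f }.

{ b, f }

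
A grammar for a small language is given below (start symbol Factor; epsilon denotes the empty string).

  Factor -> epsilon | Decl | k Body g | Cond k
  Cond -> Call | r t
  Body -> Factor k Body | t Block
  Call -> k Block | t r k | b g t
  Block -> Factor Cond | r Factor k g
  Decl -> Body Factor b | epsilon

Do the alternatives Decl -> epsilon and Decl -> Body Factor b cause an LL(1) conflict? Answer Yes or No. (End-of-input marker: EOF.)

Yes

FIRST(epsilon) = { epsilon } and FIRST(Body Factor b) = { b, k, r, t }.
The first alternative is nullable and FOLLOW(Decl) = { EOF, b, k, r, t } shares b with FIRST of the second — conflict.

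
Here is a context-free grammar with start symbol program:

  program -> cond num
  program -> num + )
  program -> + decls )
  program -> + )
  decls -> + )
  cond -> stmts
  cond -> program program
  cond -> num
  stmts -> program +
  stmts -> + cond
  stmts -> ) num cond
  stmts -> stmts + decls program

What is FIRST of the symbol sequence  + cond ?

+ is a terminal; add {+} and stop.

{ + }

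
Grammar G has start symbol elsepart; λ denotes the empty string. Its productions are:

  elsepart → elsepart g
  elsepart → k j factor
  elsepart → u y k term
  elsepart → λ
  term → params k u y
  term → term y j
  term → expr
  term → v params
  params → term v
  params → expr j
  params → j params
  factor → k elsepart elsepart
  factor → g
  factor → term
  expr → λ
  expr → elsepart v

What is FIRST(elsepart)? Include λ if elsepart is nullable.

{ g, k, u, λ }

From elsepart → elsepart g: elsepart nullable, take FIRST(elsepart) ∪ {g} = { g, k, u }.
elsepart → k j factor contributes {k}.
elsepart → u y k term contributes {u}.
elsepart → λ contributes λ.
Union: FIRST(elsepart) = { g, k, u, λ }.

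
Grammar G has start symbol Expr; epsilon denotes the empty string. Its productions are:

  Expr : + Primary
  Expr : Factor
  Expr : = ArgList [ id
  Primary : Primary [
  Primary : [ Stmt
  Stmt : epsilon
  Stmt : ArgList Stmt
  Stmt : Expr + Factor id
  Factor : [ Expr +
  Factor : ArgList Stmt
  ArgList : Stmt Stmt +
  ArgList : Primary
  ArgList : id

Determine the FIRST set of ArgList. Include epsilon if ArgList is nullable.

From ArgList : Stmt Stmt +: Stmt, Stmt nullable, take FIRST(Stmt) ∪ FIRST(Stmt) ∪ {+} = { +, =, [, id }.
From ArgList : Primary: add FIRST(Primary) = { [ }.
ArgList : id contributes {id}.
Union: FIRST(ArgList) = { +, =, [, id }.

{ +, =, [, id }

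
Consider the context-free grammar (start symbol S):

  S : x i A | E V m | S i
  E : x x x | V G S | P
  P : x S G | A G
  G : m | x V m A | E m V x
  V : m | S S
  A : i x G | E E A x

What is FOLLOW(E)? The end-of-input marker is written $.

{ i, m, x }

In S : E V m: add FIRST(V m) = { i, m, x }.
In G : E m V x: add FIRST(m V x) = { m }.
In A : E E A x: add FIRST(E A x) = { i, m, x }.
In A : E E A x: add FIRST(A x) = { i, m, x }.
Union: FOLLOW(E) = { i, m, x }.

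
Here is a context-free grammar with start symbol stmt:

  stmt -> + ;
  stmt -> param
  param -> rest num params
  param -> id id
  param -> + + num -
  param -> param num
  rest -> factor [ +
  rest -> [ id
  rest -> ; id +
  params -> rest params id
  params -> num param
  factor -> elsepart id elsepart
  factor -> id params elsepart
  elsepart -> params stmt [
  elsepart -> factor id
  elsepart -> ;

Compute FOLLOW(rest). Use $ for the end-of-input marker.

In param -> rest num params: add FIRST(num params) = { num }.
In params -> rest params id: add FIRST(params id) = { ;, [, id, num }.
Union: FOLLOW(rest) = { ;, [, id, num }.

{ ;, [, id, num }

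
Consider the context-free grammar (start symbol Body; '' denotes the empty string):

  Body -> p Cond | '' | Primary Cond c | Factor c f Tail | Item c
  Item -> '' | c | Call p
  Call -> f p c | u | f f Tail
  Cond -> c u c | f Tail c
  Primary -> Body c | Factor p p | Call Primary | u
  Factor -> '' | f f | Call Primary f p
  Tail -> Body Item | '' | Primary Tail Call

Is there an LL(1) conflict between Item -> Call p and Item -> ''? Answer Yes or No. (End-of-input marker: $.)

FIRST(Call p) = { f, u } and FIRST('') = { '' }.
The second alternative is nullable and FOLLOW(Item) = { $, c, f, p, u } shares f with FIRST of the first — conflict.

Yes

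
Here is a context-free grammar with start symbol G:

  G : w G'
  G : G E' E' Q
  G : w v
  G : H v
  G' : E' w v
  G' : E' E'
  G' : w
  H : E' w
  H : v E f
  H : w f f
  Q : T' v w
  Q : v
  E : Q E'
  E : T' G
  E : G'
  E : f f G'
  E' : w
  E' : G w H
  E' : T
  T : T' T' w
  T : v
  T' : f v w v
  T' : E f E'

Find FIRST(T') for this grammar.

T' : f v w v contributes {f}.
From T' : E f E': add FIRST(E) = { f, v, w }.
Union: FIRST(T') = { f, v, w }.

{ f, v, w }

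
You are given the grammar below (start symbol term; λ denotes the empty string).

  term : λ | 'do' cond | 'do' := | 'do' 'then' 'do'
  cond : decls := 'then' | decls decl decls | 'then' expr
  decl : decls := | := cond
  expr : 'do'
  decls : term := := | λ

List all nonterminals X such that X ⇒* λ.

Directly nullable (have an λ-production): term, decls.
No other nonterminal has a production whose RHS symbols are all nullable.

{ decls, term }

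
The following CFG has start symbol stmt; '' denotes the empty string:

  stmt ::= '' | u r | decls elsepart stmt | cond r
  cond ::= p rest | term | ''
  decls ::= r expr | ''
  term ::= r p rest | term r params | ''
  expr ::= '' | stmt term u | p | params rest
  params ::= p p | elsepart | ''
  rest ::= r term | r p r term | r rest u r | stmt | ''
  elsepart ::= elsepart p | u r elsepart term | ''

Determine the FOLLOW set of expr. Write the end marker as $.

In decls ::= r expr: expr is at the end, add FOLLOW(decls) = { $, p, r, u }.
Union: FOLLOW(expr) = { $, p, r, u }.

{ $, p, r, u }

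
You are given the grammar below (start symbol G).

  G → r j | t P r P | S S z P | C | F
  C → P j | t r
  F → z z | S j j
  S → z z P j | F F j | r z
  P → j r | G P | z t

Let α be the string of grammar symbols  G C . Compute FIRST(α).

{ j, r, t, z }

Add FIRST(G) = { j, r, t, z }; G is not nullable, stop.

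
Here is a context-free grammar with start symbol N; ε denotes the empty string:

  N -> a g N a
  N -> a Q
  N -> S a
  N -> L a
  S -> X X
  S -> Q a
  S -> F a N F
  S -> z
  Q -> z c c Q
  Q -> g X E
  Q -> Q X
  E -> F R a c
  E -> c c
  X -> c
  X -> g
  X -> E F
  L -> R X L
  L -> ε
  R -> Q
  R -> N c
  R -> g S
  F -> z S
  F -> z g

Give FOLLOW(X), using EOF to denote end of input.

In S -> X X: add FIRST(X) = { c, g, z }.
In S -> X X: X is at the end, add FOLLOW(S) = { EOF, a, c, g, z }.
In Q -> g X E: add FIRST(E) = { c, z }.
In Q -> Q X: X is at the end, add FOLLOW(Q) = { EOF, a, c, g, z }.
In L -> R X L: add FIRST(L)\{ε} = { a, c, g, z }.
  Since L is nullable, also add FOLLOW(L) = { a }.
Union: FOLLOW(X) = { EOF, a, c, g, z }.

{ EOF, a, c, g, z }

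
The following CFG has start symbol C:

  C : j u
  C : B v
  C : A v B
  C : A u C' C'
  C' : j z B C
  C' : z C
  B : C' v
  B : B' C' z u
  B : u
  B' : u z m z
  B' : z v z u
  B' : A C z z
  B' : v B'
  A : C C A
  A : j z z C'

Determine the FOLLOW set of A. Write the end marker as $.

In C : A v B: add FIRST(v B) = { v }.
In C : A u C' C': add FIRST(u C' C') = { u }.
In B' : A C z z: add FIRST(C z z) = { j, u, v, z }.
In A : C C A: A is at the end, add FOLLOW(A) = { j, u, v, z }.
Union: FOLLOW(A) = { j, u, v, z }.

{ j, u, v, z }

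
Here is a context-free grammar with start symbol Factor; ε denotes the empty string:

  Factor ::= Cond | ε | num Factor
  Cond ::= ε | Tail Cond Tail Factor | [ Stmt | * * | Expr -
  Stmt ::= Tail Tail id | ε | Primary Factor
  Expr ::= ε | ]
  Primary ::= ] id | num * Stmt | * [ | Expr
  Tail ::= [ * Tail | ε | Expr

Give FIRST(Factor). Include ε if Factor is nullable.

{ *, -, [, ], num, ε }

From Factor ::= Cond: add FIRST(Cond) = { *, -, [, ], num, ε } (including ε since Cond is nullable).
Factor ::= ε contributes ε.
Factor ::= num Factor contributes {num}.
Union: FIRST(Factor) = { *, -, [, ], num, ε }.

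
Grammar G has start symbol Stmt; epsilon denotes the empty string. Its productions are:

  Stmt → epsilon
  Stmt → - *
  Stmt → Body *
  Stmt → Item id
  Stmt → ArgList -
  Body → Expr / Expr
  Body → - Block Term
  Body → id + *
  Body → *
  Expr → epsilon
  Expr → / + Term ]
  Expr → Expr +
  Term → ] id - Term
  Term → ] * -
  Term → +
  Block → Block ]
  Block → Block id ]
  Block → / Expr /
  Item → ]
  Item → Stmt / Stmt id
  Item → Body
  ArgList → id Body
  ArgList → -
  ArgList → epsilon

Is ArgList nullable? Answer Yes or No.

ArgList has an epsilon-production, so ArgList ⇒ epsilon.

Yes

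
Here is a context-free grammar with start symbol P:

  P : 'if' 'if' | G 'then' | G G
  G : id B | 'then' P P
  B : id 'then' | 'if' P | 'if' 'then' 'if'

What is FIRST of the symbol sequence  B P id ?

{ 'if', id }

Add FIRST(B) = { 'if', id }; B is not nullable, stop.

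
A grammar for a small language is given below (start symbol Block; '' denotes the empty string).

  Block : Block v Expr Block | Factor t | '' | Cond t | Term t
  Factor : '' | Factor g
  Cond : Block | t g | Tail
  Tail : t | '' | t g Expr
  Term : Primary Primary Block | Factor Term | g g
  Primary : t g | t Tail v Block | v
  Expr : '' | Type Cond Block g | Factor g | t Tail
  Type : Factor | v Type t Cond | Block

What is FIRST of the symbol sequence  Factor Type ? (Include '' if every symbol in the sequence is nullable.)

Add FIRST(Factor)\{''} = { g }; Factor is nullable, continue.
Add FIRST(Type)\{''} = { g, t, v }; Type is nullable, continue.
Every symbol is nullable, so include ''.

{ g, t, v, '' }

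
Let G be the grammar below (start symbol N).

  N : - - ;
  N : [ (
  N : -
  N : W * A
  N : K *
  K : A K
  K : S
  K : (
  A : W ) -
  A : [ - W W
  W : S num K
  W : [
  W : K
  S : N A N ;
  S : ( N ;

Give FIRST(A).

From A : W ) -: add FIRST(W) = { (, -, [ }.
A : [ - W W contributes {[}.
Union: FIRST(A) = { (, -, [ }.

{ (, -, [ }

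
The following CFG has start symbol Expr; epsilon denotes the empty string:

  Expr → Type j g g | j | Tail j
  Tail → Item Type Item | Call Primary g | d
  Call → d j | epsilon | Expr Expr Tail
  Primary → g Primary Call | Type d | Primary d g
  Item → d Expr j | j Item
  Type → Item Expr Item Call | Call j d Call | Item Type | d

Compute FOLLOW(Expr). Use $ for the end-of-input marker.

Expr is the start symbol, so $ ∈ FOLLOW(Expr).
In Call → Expr Expr Tail: add FIRST(Expr Tail) = { d, g, j }.
In Call → Expr Expr Tail: add FIRST(Tail) = { d, g, j }.
In Item → d Expr j: add FIRST(j) = { j }.
In Type → Item Expr Item Call: add FIRST(Item Call) = { d, j }.
Union: FOLLOW(Expr) = { $, d, g, j }.

{ $, d, g, j }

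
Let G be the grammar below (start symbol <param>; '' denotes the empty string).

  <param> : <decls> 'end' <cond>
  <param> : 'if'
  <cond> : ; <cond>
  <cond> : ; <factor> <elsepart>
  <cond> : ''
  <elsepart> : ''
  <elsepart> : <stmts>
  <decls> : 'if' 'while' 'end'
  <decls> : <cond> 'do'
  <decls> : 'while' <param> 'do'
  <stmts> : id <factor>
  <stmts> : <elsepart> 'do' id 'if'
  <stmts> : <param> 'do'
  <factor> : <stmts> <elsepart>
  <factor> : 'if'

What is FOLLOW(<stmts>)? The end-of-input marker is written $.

In <elsepart> : <stmts>: <stmts> is at the end, add FOLLOW(<elsepart>) = { $, 'do', 'if', 'while', ;, id }.
In <factor> : <stmts> <elsepart>: add FIRST(<elsepart>)\{''} = { 'do', 'if', 'while', ;, id }.
  Since <elsepart> is nullable, also add FOLLOW(<factor>) = { $, 'do', 'if', 'while', ;, id }.
Union: FOLLOW(<stmts>) = { $, 'do', 'if', 'while', ;, id }.

{ $, 'do', 'if', 'while', ;, id }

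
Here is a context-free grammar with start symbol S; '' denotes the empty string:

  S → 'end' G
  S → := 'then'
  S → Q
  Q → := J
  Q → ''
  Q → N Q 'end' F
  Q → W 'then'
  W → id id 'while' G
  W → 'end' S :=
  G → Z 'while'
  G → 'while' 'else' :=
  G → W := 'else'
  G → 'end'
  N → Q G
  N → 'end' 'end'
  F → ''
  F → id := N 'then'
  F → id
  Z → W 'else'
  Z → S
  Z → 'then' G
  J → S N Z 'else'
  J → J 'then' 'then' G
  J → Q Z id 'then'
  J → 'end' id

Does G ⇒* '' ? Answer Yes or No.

Nullable nonterminals: F, Q, S, Z.
No production of G has an RHS whose symbols are all nullable, so G is not nullable.

No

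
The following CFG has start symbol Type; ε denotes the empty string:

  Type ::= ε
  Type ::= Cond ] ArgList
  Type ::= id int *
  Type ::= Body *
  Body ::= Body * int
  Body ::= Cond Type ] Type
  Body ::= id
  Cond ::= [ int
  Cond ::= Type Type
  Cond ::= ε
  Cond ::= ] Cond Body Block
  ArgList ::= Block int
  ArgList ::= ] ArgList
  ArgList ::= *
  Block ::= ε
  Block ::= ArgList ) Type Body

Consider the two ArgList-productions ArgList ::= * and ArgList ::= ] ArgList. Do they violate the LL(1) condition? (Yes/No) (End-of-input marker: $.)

FIRST(*) = { * } and FIRST(] ArgList) = { ] }.
The FIRST sets are disjoint and neither alternative is nullable — no conflict.

No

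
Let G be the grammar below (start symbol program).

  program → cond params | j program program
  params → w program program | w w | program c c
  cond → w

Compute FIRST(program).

From program → cond params: add FIRST(cond) = { w }.
program → j program program contributes {j}.
Union: FIRST(program) = { j, w }.

{ j, w }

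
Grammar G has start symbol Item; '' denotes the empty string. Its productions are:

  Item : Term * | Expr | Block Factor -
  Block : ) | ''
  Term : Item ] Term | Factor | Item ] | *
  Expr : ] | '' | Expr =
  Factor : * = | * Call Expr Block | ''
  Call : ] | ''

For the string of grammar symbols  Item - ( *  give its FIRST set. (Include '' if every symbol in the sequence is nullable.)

Add FIRST(Item)\{''} = { ), *, -, =, ] }; Item is nullable, continue.
- is a terminal; add {-} and stop.

{ ), *, -, =, ] }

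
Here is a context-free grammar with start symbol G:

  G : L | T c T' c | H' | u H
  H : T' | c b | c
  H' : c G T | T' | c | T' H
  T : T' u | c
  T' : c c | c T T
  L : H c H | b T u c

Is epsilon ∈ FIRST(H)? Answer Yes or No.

No nonterminal in this grammar is nullable.
No production of H has an RHS whose symbols are all nullable, so H is not nullable.

No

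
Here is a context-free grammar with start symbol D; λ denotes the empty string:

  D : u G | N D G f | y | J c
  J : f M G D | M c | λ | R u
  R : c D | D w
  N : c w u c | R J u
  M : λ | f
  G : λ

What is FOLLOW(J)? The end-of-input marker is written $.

In D : J c: add FIRST(c) = { c }.
In N : R J u: add FIRST(u) = { u }.
Union: FOLLOW(J) = { c, u }.

{ c, u }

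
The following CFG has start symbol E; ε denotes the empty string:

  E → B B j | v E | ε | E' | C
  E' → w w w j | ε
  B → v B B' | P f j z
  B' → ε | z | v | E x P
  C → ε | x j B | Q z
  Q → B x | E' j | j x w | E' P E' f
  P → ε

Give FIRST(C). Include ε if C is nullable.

C → ε contributes ε.
C → x j B contributes {x}.
From C → Q z: add FIRST(Q) = { f, j, v, w }.
Union: FIRST(C) = { f, j, v, w, x, ε }.

{ f, j, v, w, x, ε }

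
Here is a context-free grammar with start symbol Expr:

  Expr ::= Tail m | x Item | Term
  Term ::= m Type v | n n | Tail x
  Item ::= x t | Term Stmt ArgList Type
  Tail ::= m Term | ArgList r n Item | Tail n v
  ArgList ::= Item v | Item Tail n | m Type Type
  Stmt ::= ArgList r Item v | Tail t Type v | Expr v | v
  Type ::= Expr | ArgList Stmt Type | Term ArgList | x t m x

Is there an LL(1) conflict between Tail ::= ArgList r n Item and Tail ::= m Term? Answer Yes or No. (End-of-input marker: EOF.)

Yes

FIRST(ArgList r n Item) = { m, n, x } and FIRST(m Term) = { m }.
Both contain m, so the two alternatives are not disjoint — LL(1) conflict.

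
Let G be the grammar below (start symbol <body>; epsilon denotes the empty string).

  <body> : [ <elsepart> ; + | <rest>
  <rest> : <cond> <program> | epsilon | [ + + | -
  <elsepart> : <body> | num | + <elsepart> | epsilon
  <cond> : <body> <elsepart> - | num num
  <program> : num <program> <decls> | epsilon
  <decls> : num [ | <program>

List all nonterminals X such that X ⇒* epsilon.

Directly nullable (have an epsilon-production): <rest>, <elsepart>, <program>.
<body> : <rest> with every symbol nullable, so <body> is nullable.
<decls> : <program> with every symbol nullable, so <decls> is nullable.
No other nonterminal has a production whose RHS symbols are all nullable.

{ <body>, <decls>, <elsepart>, <program>, <rest> }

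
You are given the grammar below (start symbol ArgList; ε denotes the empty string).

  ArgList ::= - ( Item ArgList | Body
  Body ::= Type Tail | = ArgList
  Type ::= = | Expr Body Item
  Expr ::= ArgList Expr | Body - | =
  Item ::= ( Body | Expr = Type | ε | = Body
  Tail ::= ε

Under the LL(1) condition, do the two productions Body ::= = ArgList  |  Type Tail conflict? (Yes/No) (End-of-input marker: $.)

FIRST(= ArgList) = { = } and FIRST(Type Tail) = { -, = }.
Both contain =, so the two alternatives are not disjoint — LL(1) conflict.

Yes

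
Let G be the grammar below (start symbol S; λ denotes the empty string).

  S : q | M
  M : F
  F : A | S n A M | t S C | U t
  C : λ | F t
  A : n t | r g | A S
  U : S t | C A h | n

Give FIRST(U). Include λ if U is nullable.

From U : S t: add FIRST(S) = { n, q, r, t }.
From U : C A h: C nullable, take FIRST(C) ∪ FIRST(A) = { n, q, r, t }.
U : n contributes {n}.
Union: FIRST(U) = { n, q, r, t }.

{ n, q, r, t }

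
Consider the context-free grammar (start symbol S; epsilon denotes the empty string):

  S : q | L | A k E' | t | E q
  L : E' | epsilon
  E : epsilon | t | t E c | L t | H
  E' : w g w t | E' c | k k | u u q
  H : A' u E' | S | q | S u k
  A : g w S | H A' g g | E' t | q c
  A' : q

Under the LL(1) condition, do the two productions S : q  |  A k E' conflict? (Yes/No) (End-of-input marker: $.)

FIRST(q) = { q } and FIRST(A k E') = { g, k, q, t, u, w }.
Both contain q, so the two alternatives are not disjoint — LL(1) conflict.

Yes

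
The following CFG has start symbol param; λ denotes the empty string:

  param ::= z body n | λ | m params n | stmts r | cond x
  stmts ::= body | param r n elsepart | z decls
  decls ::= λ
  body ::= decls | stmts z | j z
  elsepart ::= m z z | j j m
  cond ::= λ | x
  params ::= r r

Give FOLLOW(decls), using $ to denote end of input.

{ n, r, z }

In stmts ::= z decls: decls is at the end, add FOLLOW(stmts) = { r, z }.
In body ::= decls: decls is at the end, add FOLLOW(body) = { n, r, z }.
Union: FOLLOW(decls) = { n, r, z }.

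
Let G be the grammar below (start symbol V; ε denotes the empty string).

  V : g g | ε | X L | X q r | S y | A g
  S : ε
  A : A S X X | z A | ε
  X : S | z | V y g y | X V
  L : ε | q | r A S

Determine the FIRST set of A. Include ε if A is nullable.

{ g, q, r, y, z, ε }

From A : A S X X: A, S, X, X nullable, take FIRST(A) ∪ FIRST(S) ∪ FIRST(X) ∪ FIRST(X) = { g, q, r, y, z }; also ε since the whole RHS is nullable.
A : z A contributes {z}.
A : ε contributes ε.
Union: FIRST(A) = { g, q, r, y, z, ε }.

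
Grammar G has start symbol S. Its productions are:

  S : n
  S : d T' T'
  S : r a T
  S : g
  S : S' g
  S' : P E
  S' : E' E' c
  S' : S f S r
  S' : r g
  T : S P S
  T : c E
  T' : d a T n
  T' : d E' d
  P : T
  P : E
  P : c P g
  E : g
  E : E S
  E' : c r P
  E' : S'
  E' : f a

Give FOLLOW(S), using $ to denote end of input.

S is the start symbol, so $ ∈ FOLLOW(S).
In S' : S f S r: add FIRST(f S r) = { f }.
In S' : S f S r: add FIRST(r) = { r }.
In T : S P S: add FIRST(P S) = { c, d, f, g, n, r }.
In T : S P S: S is at the end, add FOLLOW(T) = { $, c, d, f, g, n, r }.
In E : E S: S is at the end, add FOLLOW(E) = { $, c, d, f, g, n, r }.
Union: FOLLOW(S) = { $, c, d, f, g, n, r }.

{ $, c, d, f, g, n, r }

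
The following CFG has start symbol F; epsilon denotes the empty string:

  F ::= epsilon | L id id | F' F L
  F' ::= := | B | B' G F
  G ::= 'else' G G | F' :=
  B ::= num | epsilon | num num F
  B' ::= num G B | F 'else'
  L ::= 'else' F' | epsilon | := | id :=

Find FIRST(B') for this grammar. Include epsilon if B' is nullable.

B' ::= num G B contributes {num}.
From B' ::= F 'else': F nullable, take FIRST(F) ∪ {'else'} = { 'else', :=, id, num }.
Union: FIRST(B') = { 'else', :=, id, num }.

{ 'else', :=, id, num }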